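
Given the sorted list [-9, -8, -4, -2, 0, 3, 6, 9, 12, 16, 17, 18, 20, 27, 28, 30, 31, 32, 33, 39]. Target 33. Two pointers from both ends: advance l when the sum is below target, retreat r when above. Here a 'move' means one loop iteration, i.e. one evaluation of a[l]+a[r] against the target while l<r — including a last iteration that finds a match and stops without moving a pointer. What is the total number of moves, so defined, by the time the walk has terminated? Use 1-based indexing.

6 moves

[1,20] -9+39=30 <33 → l++
[2,20] -8+39=31 <33 → l++
[3,20] -4+39=35 >33 → r--
[3,19] -4+33=29 <33 → l++
[4,19] -2+33=31 <33 → l++
[5,19] 0+33=33 → found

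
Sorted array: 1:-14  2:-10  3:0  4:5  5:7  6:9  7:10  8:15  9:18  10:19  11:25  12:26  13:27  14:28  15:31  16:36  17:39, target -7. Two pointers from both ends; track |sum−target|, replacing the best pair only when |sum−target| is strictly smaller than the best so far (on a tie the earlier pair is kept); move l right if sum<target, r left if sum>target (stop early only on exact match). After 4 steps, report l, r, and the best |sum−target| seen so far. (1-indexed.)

l=1, r=13, best |Δ|=21

[1,17] -14+39=25 d=32 * → r--
[1,16] -14+36=22 d=29 * → r--
[1,15] -14+31=17 d=24 * → r--
[1,14] -14+28=14 d=21 * → r--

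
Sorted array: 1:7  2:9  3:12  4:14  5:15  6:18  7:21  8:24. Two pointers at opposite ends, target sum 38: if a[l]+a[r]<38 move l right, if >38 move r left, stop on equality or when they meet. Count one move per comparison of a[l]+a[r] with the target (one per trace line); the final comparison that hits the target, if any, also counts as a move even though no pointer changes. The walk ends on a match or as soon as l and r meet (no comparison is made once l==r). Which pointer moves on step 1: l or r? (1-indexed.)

l

l=1 r=8: 7+24=31 <38, l++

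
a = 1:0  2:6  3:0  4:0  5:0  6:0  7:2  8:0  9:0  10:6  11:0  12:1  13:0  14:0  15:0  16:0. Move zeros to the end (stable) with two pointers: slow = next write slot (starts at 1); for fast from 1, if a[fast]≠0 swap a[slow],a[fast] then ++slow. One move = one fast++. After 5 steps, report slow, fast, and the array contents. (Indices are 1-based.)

slow=2, fast=6, a=[6, 0, 0, 0, 0, 0, 2, 0, 0, 6, 0, 1, 0, 0, 0, 0]

(s=1,f=1) a[fast]=0 → fast++
(s=1,f=2) a[fast]=6≠0 swap→a[1]=6 → slow++,fast++
(s=2,f=3) a[fast]=0 → fast++
(s=2,f=4) a[fast]=0 → fast++
(s=2,f=5) a[fast]=0 → fast++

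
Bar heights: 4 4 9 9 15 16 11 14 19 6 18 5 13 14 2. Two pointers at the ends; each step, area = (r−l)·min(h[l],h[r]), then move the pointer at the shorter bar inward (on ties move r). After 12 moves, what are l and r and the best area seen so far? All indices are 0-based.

l=8, r=10, best area=126

l=0 r=14: min(4,2)*14=28 best=28 *, r--
l=0 r=13: min(4,14)*13=52 best=52 *, l++
l=1 r=13: min(4,14)*12=48 best=52, l++
l=2 r=13: min(9,14)*11=99 best=99 *, l++
l=3 r=13: min(9,14)*10=90 best=99, l++
l=4 r=13: min(15,14)*9=126 best=126 *, r--
l=4 r=12: min(15,13)*8=104 best=126, r--
l=4 r=11: min(15,5)*7=35 best=126, r--
l=4 r=10: min(15,18)*6=90 best=126, l++
l=5 r=10: min(16,18)*5=80 best=126, l++
l=6 r=10: min(11,18)*4=44 best=126, l++
l=7 r=10: min(14,18)*3=42 best=126, l++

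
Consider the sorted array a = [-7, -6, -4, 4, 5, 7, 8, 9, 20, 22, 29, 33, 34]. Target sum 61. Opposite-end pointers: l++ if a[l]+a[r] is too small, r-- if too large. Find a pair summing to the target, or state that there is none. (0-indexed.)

no pair

l=0 r=12: -7+34=27 <61, l++
l=1 r=12: -6+34=28 <61, l++
l=2 r=12: -4+34=30 <61, l++
l=3 r=12: 4+34=38 <61, l++
l=4 r=12: 5+34=39 <61, l++
l=5 r=12: 7+34=41 <61, l++
l=6 r=12: 8+34=42 <61, l++
l=7 r=12: 9+34=43 <61, l++
l=8 r=12: 20+34=54 <61, l++
l=9 r=12: 22+34=56 <61, l++
l=10 r=12: 29+34=63 >61, r--
l=10 r=11: 29+33=62 >61, r--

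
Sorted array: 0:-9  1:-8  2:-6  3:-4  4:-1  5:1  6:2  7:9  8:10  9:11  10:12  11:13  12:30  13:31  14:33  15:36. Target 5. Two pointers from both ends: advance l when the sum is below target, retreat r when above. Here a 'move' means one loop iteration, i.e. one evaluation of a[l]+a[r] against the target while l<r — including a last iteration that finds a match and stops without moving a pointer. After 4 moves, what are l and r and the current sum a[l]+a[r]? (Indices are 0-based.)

[0,15] -9+36=27 >5 → r--
[0,14] -9+33=24 >5 → r--
[0,13] -9+31=22 >5 → r--
[0,12] -9+30=21 >5 → r--

l=0, r=11, sum=4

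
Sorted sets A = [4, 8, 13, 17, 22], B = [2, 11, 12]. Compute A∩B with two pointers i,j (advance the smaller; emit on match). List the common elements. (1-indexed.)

intersection = []

[i=1,j=1] 4>2 → j++
[i=1,j=2] 4<11 → i++
[i=2,j=2] 8<11 → i++
[i=3,j=2] 13>11 → j++
[i=3,j=3] 13>12 → j++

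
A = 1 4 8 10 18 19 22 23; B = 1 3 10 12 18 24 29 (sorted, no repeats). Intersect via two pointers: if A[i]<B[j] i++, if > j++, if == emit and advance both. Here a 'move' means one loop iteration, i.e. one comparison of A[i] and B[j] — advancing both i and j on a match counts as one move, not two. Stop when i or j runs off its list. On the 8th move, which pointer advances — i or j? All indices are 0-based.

[i=0,j=0] 1==1 emit → i++,j++
[i=1,j=1] 4>3 → j++
[i=1,j=2] 4<10 → i++
[i=2,j=2] 8<10 → i++
[i=3,j=2] 10==10 emit → i++,j++
[i=4,j=3] 18>12 → j++
[i=4,j=4] 18==18 emit → i++,j++
[i=5,j=5] 19<24 → i++

i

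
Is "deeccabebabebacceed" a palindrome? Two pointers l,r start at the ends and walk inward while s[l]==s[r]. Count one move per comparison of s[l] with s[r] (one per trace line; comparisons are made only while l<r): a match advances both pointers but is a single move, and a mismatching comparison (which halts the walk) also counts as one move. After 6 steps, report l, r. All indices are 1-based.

l=7, r=13

[1,19] 'd'=='d' → l++,r--
[2,18] 'e'=='e' → l++,r--
[3,17] 'e'=='e' → l++,r--
[4,16] 'c'=='c' → l++,r--
[5,15] 'c'=='c' → l++,r--
[6,14] 'a'=='a' → l++,r--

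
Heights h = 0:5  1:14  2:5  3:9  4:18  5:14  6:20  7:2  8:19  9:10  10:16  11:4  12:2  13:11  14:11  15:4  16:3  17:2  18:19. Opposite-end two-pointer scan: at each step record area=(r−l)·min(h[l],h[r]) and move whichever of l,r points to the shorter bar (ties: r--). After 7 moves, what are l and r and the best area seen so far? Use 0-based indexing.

l=6, r=17, best area=252

[0,18] min(5,19)*18=90 best=90 * → l++
[1,18] min(14,19)*17=238 best=238 * → l++
[2,18] min(5,19)*16=80 best=238 → l++
[3,18] min(9,19)*15=135 best=238 → l++
[4,18] min(18,19)*14=252 best=252 * → l++
[5,18] min(14,19)*13=182 best=252 → l++
[6,18] min(20,19)*12=228 best=252 → r--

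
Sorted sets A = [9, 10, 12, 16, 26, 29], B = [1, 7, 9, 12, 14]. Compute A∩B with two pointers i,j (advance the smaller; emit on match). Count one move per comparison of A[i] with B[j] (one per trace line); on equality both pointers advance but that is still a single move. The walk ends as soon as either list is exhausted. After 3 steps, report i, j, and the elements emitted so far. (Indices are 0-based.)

[i=0,j=0] 9>1 → j++
[i=0,j=1] 9>7 → j++
[i=0,j=2] 9==9 emit → i++,j++

i=1, j=3, emitted=[9]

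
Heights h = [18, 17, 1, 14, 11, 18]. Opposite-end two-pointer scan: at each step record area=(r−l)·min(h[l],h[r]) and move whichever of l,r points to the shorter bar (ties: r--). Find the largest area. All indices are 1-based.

l=1 r=6: min(18,18)*5=90 best=90 *, r--
l=1 r=5: min(18,11)*4=44 best=90, r--
l=1 r=4: min(18,14)*3=42 best=90, r--
l=1 r=3: min(18,1)*2=2 best=90, r--
l=1 r=2: min(18,17)*1=17 best=90, r--

max area = 90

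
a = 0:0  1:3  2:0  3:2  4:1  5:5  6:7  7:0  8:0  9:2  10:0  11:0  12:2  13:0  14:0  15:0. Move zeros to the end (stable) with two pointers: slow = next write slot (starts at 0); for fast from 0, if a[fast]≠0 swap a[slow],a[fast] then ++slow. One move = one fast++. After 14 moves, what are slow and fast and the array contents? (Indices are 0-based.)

slow=0 fast=0: a[fast]=0, fast++
slow=0 fast=1: a[fast]=3≠0 swap→a[0]=3, slow++,fast++
slow=1 fast=2: a[fast]=0, fast++
slow=1 fast=3: a[fast]=2≠0 swap→a[1]=2, slow++,fast++
slow=2 fast=4: a[fast]=1≠0 swap→a[2]=1, slow++,fast++
slow=3 fast=5: a[fast]=5≠0 swap→a[3]=5, slow++,fast++
slow=4 fast=6: a[fast]=7≠0 swap→a[4]=7, slow++,fast++
slow=5 fast=7: a[fast]=0, fast++
slow=5 fast=8: a[fast]=0, fast++
slow=5 fast=9: a[fast]=2≠0 swap→a[5]=2, slow++,fast++
slow=6 fast=10: a[fast]=0, fast++
slow=6 fast=11: a[fast]=0, fast++
slow=6 fast=12: a[fast]=2≠0 swap→a[6]=2, slow++,fast++
slow=7 fast=13: a[fast]=0, fast++

slow=7, fast=14, a=[3, 2, 1, 5, 7, 2, 2, 0, 0, 0, 0, 0, 0, 0, 0, 0]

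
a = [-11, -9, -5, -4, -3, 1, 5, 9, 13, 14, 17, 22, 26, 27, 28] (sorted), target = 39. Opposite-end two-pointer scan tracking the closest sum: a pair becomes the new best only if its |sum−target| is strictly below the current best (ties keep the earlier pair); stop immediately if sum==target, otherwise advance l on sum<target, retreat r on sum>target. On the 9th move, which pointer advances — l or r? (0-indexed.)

l=0 r=14: -11+28=17 d=22 *, l++
l=1 r=14: -9+28=19 d=20 *, l++
l=2 r=14: -5+28=23 d=16 *, l++
l=3 r=14: -4+28=24 d=15 *, l++
l=4 r=14: -3+28=25 d=14 *, l++
l=5 r=14: 1+28=29 d=10 *, l++
l=6 r=14: 5+28=33 d=6 *, l++
l=7 r=14: 9+28=37 d=2 *, l++
l=8 r=14: 13+28=41 d=2, r--

r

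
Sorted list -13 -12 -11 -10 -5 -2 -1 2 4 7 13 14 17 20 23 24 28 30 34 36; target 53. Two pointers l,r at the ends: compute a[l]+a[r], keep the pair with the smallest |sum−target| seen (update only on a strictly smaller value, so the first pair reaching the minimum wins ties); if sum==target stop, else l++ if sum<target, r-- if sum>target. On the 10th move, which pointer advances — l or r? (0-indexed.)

l

l=0 r=19: -13+36=23 d=30 *, l++
l=1 r=19: -12+36=24 d=29 *, l++
l=2 r=19: -11+36=25 d=28 *, l++
l=3 r=19: -10+36=26 d=27 *, l++
l=4 r=19: -5+36=31 d=22 *, l++
l=5 r=19: -2+36=34 d=19 *, l++
l=6 r=19: -1+36=35 d=18 *, l++
l=7 r=19: 2+36=38 d=15 *, l++
l=8 r=19: 4+36=40 d=13 *, l++
l=9 r=19: 7+36=43 d=10 *, l++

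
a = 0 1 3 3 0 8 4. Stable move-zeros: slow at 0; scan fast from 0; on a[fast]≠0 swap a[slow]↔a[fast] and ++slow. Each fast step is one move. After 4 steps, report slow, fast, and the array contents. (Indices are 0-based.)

(s=0,f=0) a[fast]=0 → fast++
(s=0,f=1) a[fast]=1≠0 swap→a[0]=1 → slow++,fast++
(s=1,f=2) a[fast]=3≠0 swap→a[1]=3 → slow++,fast++
(s=2,f=3) a[fast]=3≠0 swap→a[2]=3 → slow++,fast++

slow=3, fast=4, a=[1, 3, 3, 0, 0, 8, 4]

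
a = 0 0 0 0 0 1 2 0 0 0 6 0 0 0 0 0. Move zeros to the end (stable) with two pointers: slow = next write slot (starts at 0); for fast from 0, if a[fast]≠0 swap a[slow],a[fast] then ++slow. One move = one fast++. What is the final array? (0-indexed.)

[1, 2, 6, 0, 0, 0, 0, 0, 0, 0, 0, 0, 0, 0, 0, 0]

(s=0,f=0) a[fast]=0 → fast++
(s=0,f=1) a[fast]=0 → fast++
(s=0,f=2) a[fast]=0 → fast++
(s=0,f=3) a[fast]=0 → fast++
(s=0,f=4) a[fast]=0 → fast++
(s=0,f=5) a[fast]=1≠0 swap→a[0]=1 → slow++,fast++
(s=1,f=6) a[fast]=2≠0 swap→a[1]=2 → slow++,fast++
(s=2,f=7) a[fast]=0 → fast++
(s=2,f=8) a[fast]=0 → fast++
(s=2,f=9) a[fast]=0 → fast++
(s=2,f=10) a[fast]=6≠0 swap→a[2]=6 → slow++,fast++
(s=3,f=11) a[fast]=0 → fast++
(s=3,f=12) a[fast]=0 → fast++
(s=3,f=13) a[fast]=0 → fast++
(s=3,f=14) a[fast]=0 → fast++
(s=3,f=15) a[fast]=0 → fast++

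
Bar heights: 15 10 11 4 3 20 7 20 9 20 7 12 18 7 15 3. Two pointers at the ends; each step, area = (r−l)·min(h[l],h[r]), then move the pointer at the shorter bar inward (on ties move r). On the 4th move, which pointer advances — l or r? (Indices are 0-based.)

l

l=0 r=15: min(15,3)*15=45 best=45 *, r--
l=0 r=14: min(15,15)*14=210 best=210 *, r--
l=0 r=13: min(15,7)*13=91 best=210, r--
l=0 r=12: min(15,18)*12=180 best=210, l++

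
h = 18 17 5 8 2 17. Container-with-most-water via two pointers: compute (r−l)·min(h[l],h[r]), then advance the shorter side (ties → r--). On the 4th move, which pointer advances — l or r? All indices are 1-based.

r

l=1 r=6: min(18,17)*5=85 best=85 *, r--
l=1 r=5: min(18,2)*4=8 best=85, r--
l=1 r=4: min(18,8)*3=24 best=85, r--
l=1 r=3: min(18,5)*2=10 best=85, r--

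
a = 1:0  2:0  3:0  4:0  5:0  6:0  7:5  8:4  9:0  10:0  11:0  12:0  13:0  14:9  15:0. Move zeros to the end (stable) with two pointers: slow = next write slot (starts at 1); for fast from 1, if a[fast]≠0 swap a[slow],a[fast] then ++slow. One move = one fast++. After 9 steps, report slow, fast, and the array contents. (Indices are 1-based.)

slow=1 fast=1: a[fast]=0, fast++
slow=1 fast=2: a[fast]=0, fast++
slow=1 fast=3: a[fast]=0, fast++
slow=1 fast=4: a[fast]=0, fast++
slow=1 fast=5: a[fast]=0, fast++
slow=1 fast=6: a[fast]=0, fast++
slow=1 fast=7: a[fast]=5≠0 swap→a[1]=5, slow++,fast++
slow=2 fast=8: a[fast]=4≠0 swap→a[2]=4, slow++,fast++
slow=3 fast=9: a[fast]=0, fast++

slow=3, fast=10, a=[5, 4, 0, 0, 0, 0, 0, 0, 0, 0, 0, 0, 0, 9, 0]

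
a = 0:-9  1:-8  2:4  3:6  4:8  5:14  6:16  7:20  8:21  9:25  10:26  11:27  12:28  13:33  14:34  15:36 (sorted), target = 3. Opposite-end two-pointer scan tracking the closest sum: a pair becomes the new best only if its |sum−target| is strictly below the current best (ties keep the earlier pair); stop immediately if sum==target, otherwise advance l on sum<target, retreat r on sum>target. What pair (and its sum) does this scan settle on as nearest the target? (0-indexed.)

pair (-9, 14) with sum 5 (|Δ|=2)

[0,15] -9+36=27 d=24 * → r--
[0,14] -9+34=25 d=22 * → r--
[0,13] -9+33=24 d=21 * → r--
[0,12] -9+28=19 d=16 * → r--
[0,11] -9+27=18 d=15 * → r--
[0,10] -9+26=17 d=14 * → r--
[0,9] -9+25=16 d=13 * → r--
[0,8] -9+21=12 d=9 * → r--
[0,7] -9+20=11 d=8 * → r--
[0,6] -9+16=7 d=4 * → r--
[0,5] -9+14=5 d=2 * → r--
[0,4] -9+8=-1 d=4 → l++
[1,4] -8+8=0 d=3 → l++
[2,4] 4+8=12 d=9 → r--
[2,3] 4+6=10 d=7 → r--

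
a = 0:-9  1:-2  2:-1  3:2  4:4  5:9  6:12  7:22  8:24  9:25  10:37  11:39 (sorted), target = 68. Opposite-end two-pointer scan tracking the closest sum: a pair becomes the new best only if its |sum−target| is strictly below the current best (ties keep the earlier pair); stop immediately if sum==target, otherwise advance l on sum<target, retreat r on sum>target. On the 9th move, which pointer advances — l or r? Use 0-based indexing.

l=0 r=11: -9+39=30 d=38 *, l++
l=1 r=11: -2+39=37 d=31 *, l++
l=2 r=11: -1+39=38 d=30 *, l++
l=3 r=11: 2+39=41 d=27 *, l++
l=4 r=11: 4+39=43 d=25 *, l++
l=5 r=11: 9+39=48 d=20 *, l++
l=6 r=11: 12+39=51 d=17 *, l++
l=7 r=11: 22+39=61 d=7 *, l++
l=8 r=11: 24+39=63 d=5 *, l++

l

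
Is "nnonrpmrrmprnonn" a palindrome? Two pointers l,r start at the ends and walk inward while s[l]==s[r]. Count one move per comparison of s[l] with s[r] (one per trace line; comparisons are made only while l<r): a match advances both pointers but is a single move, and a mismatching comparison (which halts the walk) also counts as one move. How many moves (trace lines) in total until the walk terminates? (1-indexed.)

[1,16] 'n'=='n' → l++,r--
[2,15] 'n'=='n' → l++,r--
[3,14] 'o'=='o' → l++,r--
[4,13] 'n'=='n' → l++,r--
[5,12] 'r'=='r' → l++,r--
[6,11] 'p'=='p' → l++,r--
[7,10] 'm'=='m' → l++,r--
[8,9] 'r'=='r' → l++,r--

8 moves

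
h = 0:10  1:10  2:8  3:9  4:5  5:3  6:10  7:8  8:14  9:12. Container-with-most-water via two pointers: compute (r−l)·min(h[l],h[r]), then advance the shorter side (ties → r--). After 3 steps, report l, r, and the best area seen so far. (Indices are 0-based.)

[0,9] min(10,12)*9=90 best=90 * → l++
[1,9] min(10,12)*8=80 best=90 → l++
[2,9] min(8,12)*7=56 best=90 → l++

l=3, r=9, best area=90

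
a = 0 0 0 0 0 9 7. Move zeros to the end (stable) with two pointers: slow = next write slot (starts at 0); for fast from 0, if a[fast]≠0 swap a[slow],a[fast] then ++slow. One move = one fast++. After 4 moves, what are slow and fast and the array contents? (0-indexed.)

slow=0 fast=0: a[fast]=0, fast++
slow=0 fast=1: a[fast]=0, fast++
slow=0 fast=2: a[fast]=0, fast++
slow=0 fast=3: a[fast]=0, fast++

slow=0, fast=4, a=[0, 0, 0, 0, 0, 9, 7]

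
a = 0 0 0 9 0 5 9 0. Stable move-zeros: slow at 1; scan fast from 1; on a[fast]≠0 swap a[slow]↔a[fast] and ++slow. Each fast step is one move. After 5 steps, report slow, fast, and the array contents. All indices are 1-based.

slow=1 fast=1: a[fast]=0, fast++
slow=1 fast=2: a[fast]=0, fast++
slow=1 fast=3: a[fast]=0, fast++
slow=1 fast=4: a[fast]=9≠0 swap→a[1]=9, slow++,fast++
slow=2 fast=5: a[fast]=0, fast++

slow=2, fast=6, a=[9, 0, 0, 0, 0, 5, 9, 0]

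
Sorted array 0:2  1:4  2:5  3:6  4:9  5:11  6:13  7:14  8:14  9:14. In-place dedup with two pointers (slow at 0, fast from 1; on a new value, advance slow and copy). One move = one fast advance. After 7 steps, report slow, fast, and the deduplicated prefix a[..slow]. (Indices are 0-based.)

slow=7, fast=8, prefix=[2, 4, 5, 6, 9, 11, 13, 14]

slow=0 fast=1: a[fast]=4≠a[slow]=2 write a[1]=4, slow++,fast++
slow=1 fast=2: a[fast]=5≠a[slow]=4 write a[2]=5, slow++,fast++
slow=2 fast=3: a[fast]=6≠a[slow]=5 write a[3]=6, slow++,fast++
slow=3 fast=4: a[fast]=9≠a[slow]=6 write a[4]=9, slow++,fast++
slow=4 fast=5: a[fast]=11≠a[slow]=9 write a[5]=11, slow++,fast++
slow=5 fast=6: a[fast]=13≠a[slow]=11 write a[6]=13, slow++,fast++
slow=6 fast=7: a[fast]=14≠a[slow]=13 write a[7]=14, slow++,fast++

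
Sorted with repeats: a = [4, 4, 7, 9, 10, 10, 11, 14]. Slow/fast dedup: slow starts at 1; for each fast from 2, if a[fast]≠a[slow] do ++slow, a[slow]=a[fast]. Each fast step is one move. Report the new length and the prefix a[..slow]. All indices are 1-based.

length 6; prefix = [4, 7, 9, 10, 11, 14]

(s=1,f=2) a[fast]=4=a[slow] dup → fast++
(s=1,f=3) a[fast]=7≠a[slow]=4 write a[2]=7 → slow++,fast++
(s=2,f=4) a[fast]=9≠a[slow]=7 write a[3]=9 → slow++,fast++
(s=3,f=5) a[fast]=10≠a[slow]=9 write a[4]=10 → slow++,fast++
(s=4,f=6) a[fast]=10=a[slow] dup → fast++
(s=4,f=7) a[fast]=11≠a[slow]=10 write a[5]=11 → slow++,fast++
(s=5,f=8) a[fast]=14≠a[slow]=11 write a[6]=14 → slow++,fast++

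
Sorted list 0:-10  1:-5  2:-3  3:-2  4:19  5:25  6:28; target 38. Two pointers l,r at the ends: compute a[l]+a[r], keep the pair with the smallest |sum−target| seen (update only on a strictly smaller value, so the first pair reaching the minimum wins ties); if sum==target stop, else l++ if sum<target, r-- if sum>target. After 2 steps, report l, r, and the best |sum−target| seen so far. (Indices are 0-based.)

l=2, r=6, best |Δ|=15

[0,6] -10+28=18 d=20 * → l++
[1,6] -5+28=23 d=15 * → l++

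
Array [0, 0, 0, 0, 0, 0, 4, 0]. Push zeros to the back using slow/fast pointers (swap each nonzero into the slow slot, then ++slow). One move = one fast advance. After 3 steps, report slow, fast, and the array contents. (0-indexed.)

slow=0, fast=3, a=[0, 0, 0, 0, 0, 0, 4, 0]

slow=0 fast=0: a[fast]=0, fast++
slow=0 fast=1: a[fast]=0, fast++
slow=0 fast=2: a[fast]=0, fast++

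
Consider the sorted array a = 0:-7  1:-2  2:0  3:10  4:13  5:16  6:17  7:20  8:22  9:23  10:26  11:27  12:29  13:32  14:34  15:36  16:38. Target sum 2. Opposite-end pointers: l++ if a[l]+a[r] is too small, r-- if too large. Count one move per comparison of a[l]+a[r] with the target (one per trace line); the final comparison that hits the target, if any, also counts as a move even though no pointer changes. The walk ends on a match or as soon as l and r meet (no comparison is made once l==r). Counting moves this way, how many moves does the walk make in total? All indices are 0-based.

[0,16] -7+38=31 >2 → r--
[0,15] -7+36=29 >2 → r--
[0,14] -7+34=27 >2 → r--
[0,13] -7+32=25 >2 → r--
[0,12] -7+29=22 >2 → r--
[0,11] -7+27=20 >2 → r--
[0,10] -7+26=19 >2 → r--
[0,9] -7+23=16 >2 → r--
[0,8] -7+22=15 >2 → r--
[0,7] -7+20=13 >2 → r--
[0,6] -7+17=10 >2 → r--
[0,5] -7+16=9 >2 → r--
[0,4] -7+13=6 >2 → r--
[0,3] -7+10=3 >2 → r--
[0,2] -7+0=-7 <2 → l++
[1,2] -2+0=-2 <2 → l++

16 moves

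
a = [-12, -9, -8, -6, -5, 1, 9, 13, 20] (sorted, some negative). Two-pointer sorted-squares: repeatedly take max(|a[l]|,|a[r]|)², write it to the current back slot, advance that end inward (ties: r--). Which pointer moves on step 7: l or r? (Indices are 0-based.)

l

l=0 r=8: |-12|<=|20| out[8]=400, r--
l=0 r=7: |-12|<=|13| out[7]=169, r--
l=0 r=6: |-12|>|9| out[6]=144, l++
l=1 r=6: |-9|<=|9| out[5]=81, r--
l=1 r=5: |-9|>|1| out[4]=81, l++
l=2 r=5: |-8|>|1| out[3]=64, l++
l=3 r=5: |-6|>|1| out[2]=36, l++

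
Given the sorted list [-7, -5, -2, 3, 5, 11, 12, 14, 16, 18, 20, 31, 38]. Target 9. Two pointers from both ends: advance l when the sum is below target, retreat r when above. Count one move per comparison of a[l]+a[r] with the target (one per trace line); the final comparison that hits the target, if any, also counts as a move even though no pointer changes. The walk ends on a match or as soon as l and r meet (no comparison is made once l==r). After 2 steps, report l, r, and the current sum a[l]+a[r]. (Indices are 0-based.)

l=0, r=10, sum=13

[0,12] -7+38=31 >9 → r--
[0,11] -7+31=24 >9 → r--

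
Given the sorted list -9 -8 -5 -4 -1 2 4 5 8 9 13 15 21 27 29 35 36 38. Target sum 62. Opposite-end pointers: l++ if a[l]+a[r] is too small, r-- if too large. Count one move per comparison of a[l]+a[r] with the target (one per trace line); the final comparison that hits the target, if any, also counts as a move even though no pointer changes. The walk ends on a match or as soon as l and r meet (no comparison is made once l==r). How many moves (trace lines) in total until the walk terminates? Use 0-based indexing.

16 moves

[0,17] -9+38=29 <62 → l++
[1,17] -8+38=30 <62 → l++
[2,17] -5+38=33 <62 → l++
[3,17] -4+38=34 <62 → l++
[4,17] -1+38=37 <62 → l++
[5,17] 2+38=40 <62 → l++
[6,17] 4+38=42 <62 → l++
[7,17] 5+38=43 <62 → l++
[8,17] 8+38=46 <62 → l++
[9,17] 9+38=47 <62 → l++
[10,17] 13+38=51 <62 → l++
[11,17] 15+38=53 <62 → l++
[12,17] 21+38=59 <62 → l++
[13,17] 27+38=65 >62 → r--
[13,16] 27+36=63 >62 → r--
[13,15] 27+35=62 → found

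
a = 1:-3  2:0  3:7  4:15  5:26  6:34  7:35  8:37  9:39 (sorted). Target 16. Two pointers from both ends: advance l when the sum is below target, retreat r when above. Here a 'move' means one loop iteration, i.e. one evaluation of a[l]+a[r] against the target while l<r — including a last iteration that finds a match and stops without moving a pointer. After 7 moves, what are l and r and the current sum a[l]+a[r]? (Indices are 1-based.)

l=1 r=9: -3+39=36 >16, r--
l=1 r=8: -3+37=34 >16, r--
l=1 r=7: -3+35=32 >16, r--
l=1 r=6: -3+34=31 >16, r--
l=1 r=5: -3+26=23 >16, r--
l=1 r=4: -3+15=12 <16, l++
l=2 r=4: 0+15=15 <16, l++

l=3, r=4, sum=22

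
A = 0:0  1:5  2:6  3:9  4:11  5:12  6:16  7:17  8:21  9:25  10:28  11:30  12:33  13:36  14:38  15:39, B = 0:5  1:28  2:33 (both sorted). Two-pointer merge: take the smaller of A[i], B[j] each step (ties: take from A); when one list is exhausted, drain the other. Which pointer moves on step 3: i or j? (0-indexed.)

j

i=0 j=0: A[i]=0<=B[j]=5 take 0, i++
i=1 j=0: A[i]=5<=B[j]=5 take 5, i++
i=2 j=0: A[i]=6>B[j]=5 take 5, j++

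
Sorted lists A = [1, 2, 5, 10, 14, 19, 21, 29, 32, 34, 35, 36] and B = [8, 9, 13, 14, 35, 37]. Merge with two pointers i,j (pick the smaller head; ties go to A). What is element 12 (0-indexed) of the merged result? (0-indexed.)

merged[12] = 32

i=0 j=0: A[i]=1<=B[j]=8 take 1, i++
i=1 j=0: A[i]=2<=B[j]=8 take 2, i++
i=2 j=0: A[i]=5<=B[j]=8 take 5, i++
i=3 j=0: A[i]=10>B[j]=8 take 8, j++
i=3 j=1: A[i]=10>B[j]=9 take 9, j++
i=3 j=2: A[i]=10<=B[j]=13 take 10, i++
i=4 j=2: A[i]=14>B[j]=13 take 13, j++
i=4 j=3: A[i]=14<=B[j]=14 take 14, i++
i=5 j=3: A[i]=19>B[j]=14 take 14, j++
i=5 j=4: A[i]=19<=B[j]=35 take 19, i++
i=6 j=4: A[i]=21<=B[j]=35 take 21, i++
i=7 j=4: A[i]=29<=B[j]=35 take 29, i++
i=8 j=4: A[i]=32<=B[j]=35 take 32, i++
i=9 j=4: A[i]=34<=B[j]=35 take 34, i++
i=10 j=4: A[i]=35<=B[j]=35 take 35, i++
i=11 j=4: A[i]=36>B[j]=35 take 35, j++
i=11 j=5: A[i]=36<=B[j]=37 take 36, i++
i=12 j=5: A done, take B[j]=37, j++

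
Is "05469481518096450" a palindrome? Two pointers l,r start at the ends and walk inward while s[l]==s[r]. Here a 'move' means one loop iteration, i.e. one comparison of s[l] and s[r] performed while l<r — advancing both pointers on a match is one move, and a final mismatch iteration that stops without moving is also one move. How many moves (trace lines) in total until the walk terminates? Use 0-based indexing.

6 moves

[0,16] '0'=='0' → l++,r--
[1,15] '5'=='5' → l++,r--
[2,14] '4'=='4' → l++,r--
[3,13] '6'=='6' → l++,r--
[4,12] '9'=='9' → l++,r--
[5,11] '4'!='0' → stop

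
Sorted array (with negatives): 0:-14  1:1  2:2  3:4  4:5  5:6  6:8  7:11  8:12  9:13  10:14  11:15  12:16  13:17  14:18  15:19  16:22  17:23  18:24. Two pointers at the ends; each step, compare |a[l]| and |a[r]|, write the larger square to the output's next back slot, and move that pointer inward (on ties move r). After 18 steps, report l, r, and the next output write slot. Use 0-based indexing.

[0,18] |-14|<=|24| out[18]=576 → r--
[0,17] |-14|<=|23| out[17]=529 → r--
[0,16] |-14|<=|22| out[16]=484 → r--
[0,15] |-14|<=|19| out[15]=361 → r--
[0,14] |-14|<=|18| out[14]=324 → r--
[0,13] |-14|<=|17| out[13]=289 → r--
[0,12] |-14|<=|16| out[12]=256 → r--
[0,11] |-14|<=|15| out[11]=225 → r--
[0,10] |-14|<=|14| out[10]=196 → r--
[0,9] |-14|>|13| out[9]=196 → l++
[1,9] |1|<=|13| out[8]=169 → r--
[1,8] |1|<=|12| out[7]=144 → r--
[1,7] |1|<=|11| out[6]=121 → r--
[1,6] |1|<=|8| out[5]=64 → r--
[1,5] |1|<=|6| out[4]=36 → r--
[1,4] |1|<=|5| out[3]=25 → r--
[1,3] |1|<=|4| out[2]=16 → r--
[1,2] |1|<=|2| out[1]=4 → r--

l=1, r=1, next write slot=0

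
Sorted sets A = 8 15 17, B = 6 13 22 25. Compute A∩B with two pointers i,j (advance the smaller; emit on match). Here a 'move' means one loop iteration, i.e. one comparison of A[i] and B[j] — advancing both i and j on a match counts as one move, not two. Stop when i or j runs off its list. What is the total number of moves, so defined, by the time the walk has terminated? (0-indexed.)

5 moves

i=0 j=0: 8>6, j++
i=0 j=1: 8<13, i++
i=1 j=1: 15>13, j++
i=1 j=2: 15<22, i++
i=2 j=2: 17<22, i++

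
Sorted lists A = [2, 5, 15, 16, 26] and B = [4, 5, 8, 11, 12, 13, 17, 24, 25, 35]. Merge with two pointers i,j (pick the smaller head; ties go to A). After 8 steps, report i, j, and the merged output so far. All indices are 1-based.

i=3, j=7, merged so far=[2, 4, 5, 5, 8, 11, 12, 13]

[i=1,j=1] A[i]=2<=B[j]=4 take 2 → i++
[i=2,j=1] A[i]=5>B[j]=4 take 4 → j++
[i=2,j=2] A[i]=5<=B[j]=5 take 5 → i++
[i=3,j=2] A[i]=15>B[j]=5 take 5 → j++
[i=3,j=3] A[i]=15>B[j]=8 take 8 → j++
[i=3,j=4] A[i]=15>B[j]=11 take 11 → j++
[i=3,j=5] A[i]=15>B[j]=12 take 12 → j++
[i=3,j=6] A[i]=15>B[j]=13 take 13 → j++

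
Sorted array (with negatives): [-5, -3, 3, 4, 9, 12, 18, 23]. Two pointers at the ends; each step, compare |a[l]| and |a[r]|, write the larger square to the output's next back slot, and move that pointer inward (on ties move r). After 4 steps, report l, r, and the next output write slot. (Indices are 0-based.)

l=0, r=3, next write slot=3

[0,7] |-5|<=|23| out[7]=529 → r--
[0,6] |-5|<=|18| out[6]=324 → r--
[0,5] |-5|<=|12| out[5]=144 → r--
[0,4] |-5|<=|9| out[4]=81 → r--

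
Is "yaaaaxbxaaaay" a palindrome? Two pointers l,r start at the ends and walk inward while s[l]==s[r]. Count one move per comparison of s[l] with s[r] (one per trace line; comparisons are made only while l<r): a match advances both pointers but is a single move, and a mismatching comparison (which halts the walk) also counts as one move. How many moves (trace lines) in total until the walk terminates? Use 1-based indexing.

[1,13] 'y'=='y' → l++,r--
[2,12] 'a'=='a' → l++,r--
[3,11] 'a'=='a' → l++,r--
[4,10] 'a'=='a' → l++,r--
[5,9] 'a'=='a' → l++,r--
[6,8] 'x'=='x' → l++,r--

6 moves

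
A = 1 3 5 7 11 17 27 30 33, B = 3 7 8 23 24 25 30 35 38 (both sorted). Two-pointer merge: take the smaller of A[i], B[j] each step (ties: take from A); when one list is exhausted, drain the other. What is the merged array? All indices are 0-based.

[1, 3, 3, 5, 7, 7, 8, 11, 17, 23, 24, 25, 27, 30, 30, 33, 35, 38]

i=0 j=0: A[i]=1<=B[j]=3 take 1, i++
i=1 j=0: A[i]=3<=B[j]=3 take 3, i++
i=2 j=0: A[i]=5>B[j]=3 take 3, j++
i=2 j=1: A[i]=5<=B[j]=7 take 5, i++
i=3 j=1: A[i]=7<=B[j]=7 take 7, i++
i=4 j=1: A[i]=11>B[j]=7 take 7, j++
i=4 j=2: A[i]=11>B[j]=8 take 8, j++
i=4 j=3: A[i]=11<=B[j]=23 take 11, i++
i=5 j=3: A[i]=17<=B[j]=23 take 17, i++
i=6 j=3: A[i]=27>B[j]=23 take 23, j++
i=6 j=4: A[i]=27>B[j]=24 take 24, j++
i=6 j=5: A[i]=27>B[j]=25 take 25, j++
i=6 j=6: A[i]=27<=B[j]=30 take 27, i++
i=7 j=6: A[i]=30<=B[j]=30 take 30, i++
i=8 j=6: A[i]=33>B[j]=30 take 30, j++
i=8 j=7: A[i]=33<=B[j]=35 take 33, i++
i=9 j=7: A done, take B[j]=35, j++
i=9 j=8: A done, take B[j]=38, j++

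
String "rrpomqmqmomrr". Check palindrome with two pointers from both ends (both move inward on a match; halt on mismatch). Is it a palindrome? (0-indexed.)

l=0 r=12: 'r'=='r', l++,r--
l=1 r=11: 'r'=='r', l++,r--
l=2 r=10: 'p'!='m', stop

not a palindrome (mismatch at 2,10)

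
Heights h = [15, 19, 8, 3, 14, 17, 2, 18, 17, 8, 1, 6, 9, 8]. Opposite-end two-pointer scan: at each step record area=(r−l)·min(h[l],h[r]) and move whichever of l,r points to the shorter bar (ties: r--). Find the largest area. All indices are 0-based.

max area = 120

l=0 r=13: min(15,8)*13=104 best=104 *, r--
l=0 r=12: min(15,9)*12=108 best=108 *, r--
l=0 r=11: min(15,6)*11=66 best=108, r--
l=0 r=10: min(15,1)*10=10 best=108, r--
l=0 r=9: min(15,8)*9=72 best=108, r--
l=0 r=8: min(15,17)*8=120 best=120 *, l++
l=1 r=8: min(19,17)*7=119 best=120, r--
l=1 r=7: min(19,18)*6=108 best=120, r--
l=1 r=6: min(19,2)*5=10 best=120, r--
l=1 r=5: min(19,17)*4=68 best=120, r--
l=1 r=4: min(19,14)*3=42 best=120, r--
l=1 r=3: min(19,3)*2=6 best=120, r--
l=1 r=2: min(19,8)*1=8 best=120, r--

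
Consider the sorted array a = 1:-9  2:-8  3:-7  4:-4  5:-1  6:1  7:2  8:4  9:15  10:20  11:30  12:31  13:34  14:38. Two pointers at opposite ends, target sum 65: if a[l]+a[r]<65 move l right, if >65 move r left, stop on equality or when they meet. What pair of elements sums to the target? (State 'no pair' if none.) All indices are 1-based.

l=1 r=14: -9+38=29 <65, l++
l=2 r=14: -8+38=30 <65, l++
l=3 r=14: -7+38=31 <65, l++
l=4 r=14: -4+38=34 <65, l++
l=5 r=14: -1+38=37 <65, l++
l=6 r=14: 1+38=39 <65, l++
l=7 r=14: 2+38=40 <65, l++
l=8 r=14: 4+38=42 <65, l++
l=9 r=14: 15+38=53 <65, l++
l=10 r=14: 20+38=58 <65, l++
l=11 r=14: 30+38=68 >65, r--
l=11 r=13: 30+34=64 <65, l++
l=12 r=13: 31+34=65, found

(31, 34)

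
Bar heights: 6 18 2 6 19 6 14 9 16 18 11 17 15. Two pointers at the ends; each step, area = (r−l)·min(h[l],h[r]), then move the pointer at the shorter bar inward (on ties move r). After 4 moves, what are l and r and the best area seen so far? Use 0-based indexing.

l=1, r=9, best area=170

l=0 r=12: min(6,15)*12=72 best=72 *, l++
l=1 r=12: min(18,15)*11=165 best=165 *, r--
l=1 r=11: min(18,17)*10=170 best=170 *, r--
l=1 r=10: min(18,11)*9=99 best=170, r--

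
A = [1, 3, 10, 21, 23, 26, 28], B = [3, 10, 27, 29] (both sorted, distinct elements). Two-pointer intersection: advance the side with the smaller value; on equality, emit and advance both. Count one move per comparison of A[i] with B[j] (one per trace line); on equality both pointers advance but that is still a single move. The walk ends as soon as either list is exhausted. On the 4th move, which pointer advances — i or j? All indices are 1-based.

i=1 j=1: 1<3, i++
i=2 j=1: 3==3 emit, i++,j++
i=3 j=2: 10==10 emit, i++,j++
i=4 j=3: 21<27, i++

i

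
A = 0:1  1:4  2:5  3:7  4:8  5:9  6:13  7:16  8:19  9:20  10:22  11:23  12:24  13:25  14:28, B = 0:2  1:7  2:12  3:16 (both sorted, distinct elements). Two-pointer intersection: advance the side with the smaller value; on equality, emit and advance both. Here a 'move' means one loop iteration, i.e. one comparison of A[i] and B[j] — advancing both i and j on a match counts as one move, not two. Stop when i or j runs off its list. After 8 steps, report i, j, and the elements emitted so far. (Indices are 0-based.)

i=6, j=3, emitted=[7]

i=0 j=0: 1<2, i++
i=1 j=0: 4>2, j++
i=1 j=1: 4<7, i++
i=2 j=1: 5<7, i++
i=3 j=1: 7==7 emit, i++,j++
i=4 j=2: 8<12, i++
i=5 j=2: 9<12, i++
i=6 j=2: 13>12, j++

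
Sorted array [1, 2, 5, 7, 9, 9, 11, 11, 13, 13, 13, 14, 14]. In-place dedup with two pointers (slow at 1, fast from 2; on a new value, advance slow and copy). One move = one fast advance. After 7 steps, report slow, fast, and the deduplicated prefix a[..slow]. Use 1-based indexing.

slow=6, fast=9, prefix=[1, 2, 5, 7, 9, 11]

slow=1 fast=2: a[fast]=2≠a[slow]=1 write a[2]=2, slow++,fast++
slow=2 fast=3: a[fast]=5≠a[slow]=2 write a[3]=5, slow++,fast++
slow=3 fast=4: a[fast]=7≠a[slow]=5 write a[4]=7, slow++,fast++
slow=4 fast=5: a[fast]=9≠a[slow]=7 write a[5]=9, slow++,fast++
slow=5 fast=6: a[fast]=9=a[slow] dup, fast++
slow=5 fast=7: a[fast]=11≠a[slow]=9 write a[6]=11, slow++,fast++
slow=6 fast=8: a[fast]=11=a[slow] dup, fast++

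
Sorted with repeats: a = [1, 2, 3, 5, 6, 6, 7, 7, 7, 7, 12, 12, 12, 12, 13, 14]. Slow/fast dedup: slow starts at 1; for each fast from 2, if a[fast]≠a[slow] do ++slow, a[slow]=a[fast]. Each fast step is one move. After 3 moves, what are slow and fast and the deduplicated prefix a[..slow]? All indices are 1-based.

slow=4, fast=5, prefix=[1, 2, 3, 5]

slow=1 fast=2: a[fast]=2≠a[slow]=1 write a[2]=2, slow++,fast++
slow=2 fast=3: a[fast]=3≠a[slow]=2 write a[3]=3, slow++,fast++
slow=3 fast=4: a[fast]=5≠a[slow]=3 write a[4]=5, slow++,fast++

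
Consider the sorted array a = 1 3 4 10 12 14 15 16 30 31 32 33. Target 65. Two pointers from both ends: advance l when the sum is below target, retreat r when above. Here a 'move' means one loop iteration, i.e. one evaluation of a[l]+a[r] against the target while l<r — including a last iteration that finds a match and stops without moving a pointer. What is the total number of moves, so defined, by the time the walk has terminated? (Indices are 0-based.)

[0,11] 1+33=34 <65 → l++
[1,11] 3+33=36 <65 → l++
[2,11] 4+33=37 <65 → l++
[3,11] 10+33=43 <65 → l++
[4,11] 12+33=45 <65 → l++
[5,11] 14+33=47 <65 → l++
[6,11] 15+33=48 <65 → l++
[7,11] 16+33=49 <65 → l++
[8,11] 30+33=63 <65 → l++
[9,11] 31+33=64 <65 → l++
[10,11] 32+33=65 → found

11 moves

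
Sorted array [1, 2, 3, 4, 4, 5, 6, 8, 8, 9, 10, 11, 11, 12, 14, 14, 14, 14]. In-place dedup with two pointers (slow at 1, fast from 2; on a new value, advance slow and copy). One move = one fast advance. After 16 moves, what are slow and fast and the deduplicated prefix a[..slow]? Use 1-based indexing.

slow=1 fast=2: a[fast]=2≠a[slow]=1 write a[2]=2, slow++,fast++
slow=2 fast=3: a[fast]=3≠a[slow]=2 write a[3]=3, slow++,fast++
slow=3 fast=4: a[fast]=4≠a[slow]=3 write a[4]=4, slow++,fast++
slow=4 fast=5: a[fast]=4=a[slow] dup, fast++
slow=4 fast=6: a[fast]=5≠a[slow]=4 write a[5]=5, slow++,fast++
slow=5 fast=7: a[fast]=6≠a[slow]=5 write a[6]=6, slow++,fast++
slow=6 fast=8: a[fast]=8≠a[slow]=6 write a[7]=8, slow++,fast++
slow=7 fast=9: a[fast]=8=a[slow] dup, fast++
slow=7 fast=10: a[fast]=9≠a[slow]=8 write a[8]=9, slow++,fast++
slow=8 fast=11: a[fast]=10≠a[slow]=9 write a[9]=10, slow++,fast++
slow=9 fast=12: a[fast]=11≠a[slow]=10 write a[10]=11, slow++,fast++
slow=10 fast=13: a[fast]=11=a[slow] dup, fast++
slow=10 fast=14: a[fast]=12≠a[slow]=11 write a[11]=12, slow++,fast++
slow=11 fast=15: a[fast]=14≠a[slow]=12 write a[12]=14, slow++,fast++
slow=12 fast=16: a[fast]=14=a[slow] dup, fast++
slow=12 fast=17: a[fast]=14=a[slow] dup, fast++

slow=12, fast=18, prefix=[1, 2, 3, 4, 5, 6, 8, 9, 10, 11, 12, 14]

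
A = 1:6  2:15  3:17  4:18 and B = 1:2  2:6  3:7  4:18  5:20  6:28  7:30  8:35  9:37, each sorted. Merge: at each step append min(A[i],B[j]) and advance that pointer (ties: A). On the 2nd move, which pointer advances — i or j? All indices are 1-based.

i=1 j=1: A[i]=6>B[j]=2 take 2, j++
i=1 j=2: A[i]=6<=B[j]=6 take 6, i++

i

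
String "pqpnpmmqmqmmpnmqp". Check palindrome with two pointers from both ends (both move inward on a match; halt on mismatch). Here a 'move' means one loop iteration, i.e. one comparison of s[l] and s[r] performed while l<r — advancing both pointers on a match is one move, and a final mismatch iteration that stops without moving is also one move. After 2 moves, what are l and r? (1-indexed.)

l=3, r=15

l=1 r=17: 'p'=='p', l++,r--
l=2 r=16: 'q'=='q', l++,r--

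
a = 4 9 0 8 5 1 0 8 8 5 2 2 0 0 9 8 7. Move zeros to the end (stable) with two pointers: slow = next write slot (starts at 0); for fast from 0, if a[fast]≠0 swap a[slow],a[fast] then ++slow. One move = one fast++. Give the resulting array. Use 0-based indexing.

[4, 9, 8, 5, 1, 8, 8, 5, 2, 2, 9, 8, 7, 0, 0, 0, 0]

(s=0,f=0) a[fast]=4≠0 swap→a[0]=4 → slow++,fast++
(s=1,f=1) a[fast]=9≠0 swap→a[1]=9 → slow++,fast++
(s=2,f=2) a[fast]=0 → fast++
(s=2,f=3) a[fast]=8≠0 swap→a[2]=8 → slow++,fast++
(s=3,f=4) a[fast]=5≠0 swap→a[3]=5 → slow++,fast++
(s=4,f=5) a[fast]=1≠0 swap→a[4]=1 → slow++,fast++
(s=5,f=6) a[fast]=0 → fast++
(s=5,f=7) a[fast]=8≠0 swap→a[5]=8 → slow++,fast++
(s=6,f=8) a[fast]=8≠0 swap→a[6]=8 → slow++,fast++
(s=7,f=9) a[fast]=5≠0 swap→a[7]=5 → slow++,fast++
(s=8,f=10) a[fast]=2≠0 swap→a[8]=2 → slow++,fast++
(s=9,f=11) a[fast]=2≠0 swap→a[9]=2 → slow++,fast++
(s=10,f=12) a[fast]=0 → fast++
(s=10,f=13) a[fast]=0 → fast++
(s=10,f=14) a[fast]=9≠0 swap→a[10]=9 → slow++,fast++
(s=11,f=15) a[fast]=8≠0 swap→a[11]=8 → slow++,fast++
(s=12,f=16) a[fast]=7≠0 swap→a[12]=7 → slow++,fast++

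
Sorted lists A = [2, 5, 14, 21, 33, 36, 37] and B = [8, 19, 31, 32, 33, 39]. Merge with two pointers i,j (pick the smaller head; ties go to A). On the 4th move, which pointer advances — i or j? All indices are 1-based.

i=1 j=1: A[i]=2<=B[j]=8 take 2, i++
i=2 j=1: A[i]=5<=B[j]=8 take 5, i++
i=3 j=1: A[i]=14>B[j]=8 take 8, j++
i=3 j=2: A[i]=14<=B[j]=19 take 14, i++

i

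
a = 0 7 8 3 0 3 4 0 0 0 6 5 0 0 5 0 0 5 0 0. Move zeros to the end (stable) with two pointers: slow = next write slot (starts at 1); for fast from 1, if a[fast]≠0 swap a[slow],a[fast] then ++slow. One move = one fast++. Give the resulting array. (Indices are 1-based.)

[7, 8, 3, 3, 4, 6, 5, 5, 5, 0, 0, 0, 0, 0, 0, 0, 0, 0, 0, 0]

(s=1,f=1) a[fast]=0 → fast++
(s=1,f=2) a[fast]=7≠0 swap→a[1]=7 → slow++,fast++
(s=2,f=3) a[fast]=8≠0 swap→a[2]=8 → slow++,fast++
(s=3,f=4) a[fast]=3≠0 swap→a[3]=3 → slow++,fast++
(s=4,f=5) a[fast]=0 → fast++
(s=4,f=6) a[fast]=3≠0 swap→a[4]=3 → slow++,fast++
(s=5,f=7) a[fast]=4≠0 swap→a[5]=4 → slow++,fast++
(s=6,f=8) a[fast]=0 → fast++
(s=6,f=9) a[fast]=0 → fast++
(s=6,f=10) a[fast]=0 → fast++
(s=6,f=11) a[fast]=6≠0 swap→a[6]=6 → slow++,fast++
(s=7,f=12) a[fast]=5≠0 swap→a[7]=5 → slow++,fast++
(s=8,f=13) a[fast]=0 → fast++
(s=8,f=14) a[fast]=0 → fast++
(s=8,f=15) a[fast]=5≠0 swap→a[8]=5 → slow++,fast++
(s=9,f=16) a[fast]=0 → fast++
(s=9,f=17) a[fast]=0 → fast++
(s=9,f=18) a[fast]=5≠0 swap→a[9]=5 → slow++,fast++
(s=10,f=19) a[fast]=0 → fast++
(s=10,f=20) a[fast]=0 → fast++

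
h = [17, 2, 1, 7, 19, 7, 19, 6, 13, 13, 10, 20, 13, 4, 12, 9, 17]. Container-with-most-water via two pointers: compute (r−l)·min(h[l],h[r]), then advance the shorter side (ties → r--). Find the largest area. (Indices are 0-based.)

l=0 r=16: min(17,17)*16=272 best=272 *, r--
l=0 r=15: min(17,9)*15=135 best=272, r--
l=0 r=14: min(17,12)*14=168 best=272, r--
l=0 r=13: min(17,4)*13=52 best=272, r--
l=0 r=12: min(17,13)*12=156 best=272, r--
l=0 r=11: min(17,20)*11=187 best=272, l++
l=1 r=11: min(2,20)*10=20 best=272, l++
l=2 r=11: min(1,20)*9=9 best=272, l++
l=3 r=11: min(7,20)*8=56 best=272, l++
l=4 r=11: min(19,20)*7=133 best=272, l++
l=5 r=11: min(7,20)*6=42 best=272, l++
l=6 r=11: min(19,20)*5=95 best=272, l++
l=7 r=11: min(6,20)*4=24 best=272, l++
l=8 r=11: min(13,20)*3=39 best=272, l++
l=9 r=11: min(13,20)*2=26 best=272, l++
l=10 r=11: min(10,20)*1=10 best=272, l++

max area = 272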